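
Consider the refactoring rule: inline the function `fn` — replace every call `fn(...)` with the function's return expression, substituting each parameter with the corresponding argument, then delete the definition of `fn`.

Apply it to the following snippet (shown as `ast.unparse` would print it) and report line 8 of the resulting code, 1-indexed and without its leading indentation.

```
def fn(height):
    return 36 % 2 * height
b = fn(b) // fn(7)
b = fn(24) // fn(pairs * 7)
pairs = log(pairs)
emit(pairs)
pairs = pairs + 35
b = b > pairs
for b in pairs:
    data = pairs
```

Transformed code:
b = 36 % 2 * b // (36 % 2 * 7)
b = 36 % 2 * 24 // (36 % 2 * (pairs * 7))
pairs = log(pairs)
emit(pairs)
pairs = pairs + 35
b = b > pairs
for b in pairs:
    data = pairs

data = pairs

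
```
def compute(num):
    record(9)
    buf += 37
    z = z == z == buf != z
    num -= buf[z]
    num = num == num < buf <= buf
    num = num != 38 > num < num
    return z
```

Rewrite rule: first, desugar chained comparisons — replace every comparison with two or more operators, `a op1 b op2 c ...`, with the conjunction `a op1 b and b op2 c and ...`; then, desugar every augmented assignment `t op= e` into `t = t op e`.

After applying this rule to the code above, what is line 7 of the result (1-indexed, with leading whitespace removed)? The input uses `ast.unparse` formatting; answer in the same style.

Transformed code:
def compute(num):
    record(9)
    buf = buf + 37
    z = z == z and z == buf and (buf != z)
    num = num - buf[z]
    num = num == num and num < buf and (buf <= buf)
    num = num != 38 and 38 > num and (num < num)
    return z

num = num != 38 and 38 > num and (num < num)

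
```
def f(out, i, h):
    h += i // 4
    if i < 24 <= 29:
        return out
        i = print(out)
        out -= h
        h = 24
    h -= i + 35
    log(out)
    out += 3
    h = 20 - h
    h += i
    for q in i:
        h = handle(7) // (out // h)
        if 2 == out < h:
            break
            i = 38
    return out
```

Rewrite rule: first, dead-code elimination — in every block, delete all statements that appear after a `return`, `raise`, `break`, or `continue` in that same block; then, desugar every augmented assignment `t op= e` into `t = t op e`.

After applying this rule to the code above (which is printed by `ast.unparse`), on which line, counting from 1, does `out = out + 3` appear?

7

Transformed code:
def f(out, i, h):
    h = h + i // 4
    if i < 24 <= 29:
        return out
    h = h - (i + 35)
    log(out)
    out = out + 3
    h = 20 - h
    h = h + i
    for q in i:
        h = handle(7) // (out // h)
        if 2 == out < h:
            break
    return out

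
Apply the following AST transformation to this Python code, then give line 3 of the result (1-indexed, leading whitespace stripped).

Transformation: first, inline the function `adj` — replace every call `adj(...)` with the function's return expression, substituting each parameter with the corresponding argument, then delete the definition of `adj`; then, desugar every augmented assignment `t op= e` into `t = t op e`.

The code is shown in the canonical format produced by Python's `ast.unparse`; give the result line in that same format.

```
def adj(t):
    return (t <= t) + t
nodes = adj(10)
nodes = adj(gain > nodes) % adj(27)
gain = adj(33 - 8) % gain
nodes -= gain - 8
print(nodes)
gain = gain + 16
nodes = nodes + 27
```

gain = ((33 - 8 <= 33 - 8) + (33 - 8)) % gain

Transformed code:
nodes = (10 <= 10) + 10
nodes = (((gain > nodes) <= (gain > nodes)) + (gain > nodes)) % ((27 <= 27) + 27)
gain = ((33 - 8 <= 33 - 8) + (33 - 8)) % gain
nodes = nodes - (gain - 8)
print(nodes)
gain = gain + 16
nodes = nodes + 27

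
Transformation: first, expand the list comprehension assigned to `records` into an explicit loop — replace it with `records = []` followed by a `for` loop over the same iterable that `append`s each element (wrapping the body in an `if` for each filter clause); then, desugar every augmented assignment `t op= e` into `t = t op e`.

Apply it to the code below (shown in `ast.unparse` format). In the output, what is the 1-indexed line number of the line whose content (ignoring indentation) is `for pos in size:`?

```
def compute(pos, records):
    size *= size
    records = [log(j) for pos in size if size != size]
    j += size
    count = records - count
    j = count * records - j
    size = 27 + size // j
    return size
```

Transformed code:
def compute(pos, records):
    size = size * size
    records = []
    for pos in size:
        if size != size:
            records.append(log(j))
    j = j + size
    count = records - count
    j = count * records - j
    size = 27 + size // j
    return size

4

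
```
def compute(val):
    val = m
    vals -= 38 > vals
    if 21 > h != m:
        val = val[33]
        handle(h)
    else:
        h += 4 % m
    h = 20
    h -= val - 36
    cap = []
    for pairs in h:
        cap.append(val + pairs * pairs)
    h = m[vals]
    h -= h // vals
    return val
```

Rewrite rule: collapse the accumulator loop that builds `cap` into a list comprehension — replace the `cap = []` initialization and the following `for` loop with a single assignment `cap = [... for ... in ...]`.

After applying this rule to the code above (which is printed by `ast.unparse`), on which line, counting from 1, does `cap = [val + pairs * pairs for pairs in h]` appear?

Transformed code:
def compute(val):
    val = m
    vals -= 38 > vals
    if 21 > h != m:
        val = val[33]
        handle(h)
    else:
        h += 4 % m
    h = 20
    h -= val - 36
    cap = [val + pairs * pairs for pairs in h]
    h = m[vals]
    h -= h // vals
    return val

11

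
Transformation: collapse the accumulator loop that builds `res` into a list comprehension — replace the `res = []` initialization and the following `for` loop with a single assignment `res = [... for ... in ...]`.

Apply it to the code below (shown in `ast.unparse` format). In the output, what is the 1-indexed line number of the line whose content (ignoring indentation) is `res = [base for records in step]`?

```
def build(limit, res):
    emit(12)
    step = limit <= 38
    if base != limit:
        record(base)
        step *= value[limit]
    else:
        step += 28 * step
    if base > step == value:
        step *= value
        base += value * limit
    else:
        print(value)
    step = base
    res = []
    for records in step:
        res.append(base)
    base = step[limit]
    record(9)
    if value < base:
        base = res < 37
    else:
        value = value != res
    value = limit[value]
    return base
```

15

Transformed code:
def build(limit, res):
    emit(12)
    step = limit <= 38
    if base != limit:
        record(base)
        step *= value[limit]
    else:
        step += 28 * step
    if base > step == value:
        step *= value
        base += value * limit
    else:
        print(value)
    step = base
    res = [base for records in step]
    base = step[limit]
    record(9)
    if value < base:
        base = res < 37
    else:
        value = value != res
    value = limit[value]
    return base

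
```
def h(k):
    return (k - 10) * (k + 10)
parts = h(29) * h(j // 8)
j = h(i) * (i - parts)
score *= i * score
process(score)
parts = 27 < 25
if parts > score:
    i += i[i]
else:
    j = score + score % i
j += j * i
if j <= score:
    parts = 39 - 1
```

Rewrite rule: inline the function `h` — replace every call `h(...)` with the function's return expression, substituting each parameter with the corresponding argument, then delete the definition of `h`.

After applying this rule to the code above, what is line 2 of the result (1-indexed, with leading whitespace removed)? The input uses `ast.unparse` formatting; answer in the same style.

Transformed code:
parts = (29 - 10) * (29 + 10) * ((j // 8 - 10) * (j // 8 + 10))
j = (i - 10) * (i + 10) * (i - parts)
score *= i * score
process(score)
parts = 27 < 25
if parts > score:
    i += i[i]
else:
    j = score + score % i
j += j * i
if j <= score:
    parts = 39 - 1

j = (i - 10) * (i + 10) * (i - parts)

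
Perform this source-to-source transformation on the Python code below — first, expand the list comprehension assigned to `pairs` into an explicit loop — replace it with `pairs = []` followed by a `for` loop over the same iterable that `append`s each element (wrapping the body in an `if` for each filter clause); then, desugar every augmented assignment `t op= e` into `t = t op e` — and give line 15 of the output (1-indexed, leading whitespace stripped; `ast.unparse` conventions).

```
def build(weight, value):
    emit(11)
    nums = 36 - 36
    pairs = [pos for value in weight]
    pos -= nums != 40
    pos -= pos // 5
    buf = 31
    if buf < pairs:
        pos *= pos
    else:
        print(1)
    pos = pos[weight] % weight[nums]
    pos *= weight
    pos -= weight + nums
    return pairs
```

pos = pos * weight

Transformed code:
def build(weight, value):
    emit(11)
    nums = 36 - 36
    pairs = []
    for value in weight:
        pairs.append(pos)
    pos = pos - (nums != 40)
    pos = pos - pos // 5
    buf = 31
    if buf < pairs:
        pos = pos * pos
    else:
        print(1)
    pos = pos[weight] % weight[nums]
    pos = pos * weight
    pos = pos - (weight + nums)
    return pairs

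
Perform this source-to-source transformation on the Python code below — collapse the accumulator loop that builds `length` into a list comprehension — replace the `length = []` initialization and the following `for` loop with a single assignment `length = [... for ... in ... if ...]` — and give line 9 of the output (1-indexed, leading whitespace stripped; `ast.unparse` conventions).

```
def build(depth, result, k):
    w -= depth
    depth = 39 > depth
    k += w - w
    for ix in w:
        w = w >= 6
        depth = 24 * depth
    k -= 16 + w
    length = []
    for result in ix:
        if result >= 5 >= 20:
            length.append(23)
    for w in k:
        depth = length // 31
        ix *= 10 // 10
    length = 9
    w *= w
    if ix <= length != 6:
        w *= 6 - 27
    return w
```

Transformed code:
def build(depth, result, k):
    w -= depth
    depth = 39 > depth
    k += w - w
    for ix in w:
        w = w >= 6
        depth = 24 * depth
    k -= 16 + w
    length = [23 for result in ix if result >= 5 >= 20]
    for w in k:
        depth = length // 31
        ix *= 10 // 10
    length = 9
    w *= w
    if ix <= length != 6:
        w *= 6 - 27
    return w

length = [23 for result in ix if result >= 5 >= 20]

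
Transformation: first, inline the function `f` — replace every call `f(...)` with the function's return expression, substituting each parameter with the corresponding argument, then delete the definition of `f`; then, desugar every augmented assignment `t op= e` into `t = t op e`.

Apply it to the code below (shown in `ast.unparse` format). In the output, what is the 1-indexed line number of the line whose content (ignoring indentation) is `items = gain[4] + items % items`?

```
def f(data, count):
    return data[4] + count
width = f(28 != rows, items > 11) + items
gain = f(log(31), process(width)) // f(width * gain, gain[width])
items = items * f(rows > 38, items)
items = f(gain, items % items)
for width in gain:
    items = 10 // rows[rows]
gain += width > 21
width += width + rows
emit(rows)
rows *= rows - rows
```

4

Transformed code:
width = (28 != rows)[4] + (items > 11) + items
gain = (log(31)[4] + process(width)) // ((width * gain)[4] + gain[width])
items = items * ((rows > 38)[4] + items)
items = gain[4] + items % items
for width in gain:
    items = 10 // rows[rows]
gain = gain + (width > 21)
width = width + (width + rows)
emit(rows)
rows = rows * (rows - rows)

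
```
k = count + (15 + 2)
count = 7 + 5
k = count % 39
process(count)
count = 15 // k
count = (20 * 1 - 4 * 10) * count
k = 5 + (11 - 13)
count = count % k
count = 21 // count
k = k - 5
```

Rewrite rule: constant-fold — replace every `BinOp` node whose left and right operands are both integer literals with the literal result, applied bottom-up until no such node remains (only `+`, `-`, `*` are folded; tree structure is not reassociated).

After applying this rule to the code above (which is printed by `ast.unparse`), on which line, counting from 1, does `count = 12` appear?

Transformed code:
k = count + 17
count = 12
k = count % 39
process(count)
count = 15 // k
count = -20 * count
k = 3
count = count % k
count = 21 // count
k = k - 5

2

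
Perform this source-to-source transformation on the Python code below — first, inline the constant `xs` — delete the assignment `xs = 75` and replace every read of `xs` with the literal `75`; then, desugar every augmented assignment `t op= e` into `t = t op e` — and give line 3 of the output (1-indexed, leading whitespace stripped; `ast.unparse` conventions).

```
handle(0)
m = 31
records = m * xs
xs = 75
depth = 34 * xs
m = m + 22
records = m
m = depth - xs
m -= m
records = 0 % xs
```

Transformed code:
handle(0)
m = 31
records = m * 75
depth = 34 * 75
m = m + 22
records = m
m = depth - 75
m = m - m
records = 0 % 75

records = m * 75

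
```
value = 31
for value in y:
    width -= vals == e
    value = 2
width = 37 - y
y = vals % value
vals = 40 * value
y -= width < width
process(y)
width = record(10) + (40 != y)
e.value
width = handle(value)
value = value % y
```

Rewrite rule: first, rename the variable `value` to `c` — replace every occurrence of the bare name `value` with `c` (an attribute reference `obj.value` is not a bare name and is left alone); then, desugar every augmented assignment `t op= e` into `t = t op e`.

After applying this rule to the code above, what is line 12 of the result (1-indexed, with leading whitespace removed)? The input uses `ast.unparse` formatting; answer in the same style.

Transformed code:
c = 31
for c in y:
    width = width - (vals == e)
    c = 2
width = 37 - y
y = vals % c
vals = 40 * c
y = y - (width < width)
process(y)
width = record(10) + (40 != y)
e.value
width = handle(c)
c = c % y

width = handle(c)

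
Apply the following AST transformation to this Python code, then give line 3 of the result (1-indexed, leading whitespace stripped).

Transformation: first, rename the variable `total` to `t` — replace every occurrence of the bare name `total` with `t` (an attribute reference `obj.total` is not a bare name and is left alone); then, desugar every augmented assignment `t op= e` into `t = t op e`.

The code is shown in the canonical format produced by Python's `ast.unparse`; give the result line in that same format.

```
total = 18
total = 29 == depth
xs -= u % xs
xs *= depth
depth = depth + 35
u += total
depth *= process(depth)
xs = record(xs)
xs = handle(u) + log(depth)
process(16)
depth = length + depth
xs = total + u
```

xs = xs - u % xs

Transformed code:
t = 18
t = 29 == depth
xs = xs - u % xs
xs = xs * depth
depth = depth + 35
u = u + t
depth = depth * process(depth)
xs = record(xs)
xs = handle(u) + log(depth)
process(16)
depth = length + depth
xs = t + u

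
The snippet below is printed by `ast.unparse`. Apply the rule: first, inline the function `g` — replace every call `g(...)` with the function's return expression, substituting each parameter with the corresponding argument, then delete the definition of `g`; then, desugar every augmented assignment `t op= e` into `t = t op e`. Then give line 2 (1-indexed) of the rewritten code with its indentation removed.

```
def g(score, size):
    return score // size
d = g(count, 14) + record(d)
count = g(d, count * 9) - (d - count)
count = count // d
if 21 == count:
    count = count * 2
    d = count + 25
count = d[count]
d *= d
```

count = d // (count * 9) - (d - count)

Transformed code:
d = count // 14 + record(d)
count = d // (count * 9) - (d - count)
count = count // d
if 21 == count:
    count = count * 2
    d = count + 25
count = d[count]
d = d * d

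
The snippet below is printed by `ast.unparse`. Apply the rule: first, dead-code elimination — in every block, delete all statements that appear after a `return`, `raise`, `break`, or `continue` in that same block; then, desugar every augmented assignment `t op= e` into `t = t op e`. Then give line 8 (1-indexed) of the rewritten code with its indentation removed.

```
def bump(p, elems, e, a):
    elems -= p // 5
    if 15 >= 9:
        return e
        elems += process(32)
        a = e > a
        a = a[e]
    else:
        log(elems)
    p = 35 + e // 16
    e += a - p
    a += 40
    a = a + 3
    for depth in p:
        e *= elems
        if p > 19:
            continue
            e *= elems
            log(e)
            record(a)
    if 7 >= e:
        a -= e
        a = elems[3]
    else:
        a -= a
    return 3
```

Transformed code:
def bump(p, elems, e, a):
    elems = elems - p // 5
    if 15 >= 9:
        return e
    else:
        log(elems)
    p = 35 + e // 16
    e = e + (a - p)
    a = a + 40
    a = a + 3
    for depth in p:
        e = e * elems
        if p > 19:
            continue
    if 7 >= e:
        a = a - e
        a = elems[3]
    else:
        a = a - a
    return 3

e = e + (a - p)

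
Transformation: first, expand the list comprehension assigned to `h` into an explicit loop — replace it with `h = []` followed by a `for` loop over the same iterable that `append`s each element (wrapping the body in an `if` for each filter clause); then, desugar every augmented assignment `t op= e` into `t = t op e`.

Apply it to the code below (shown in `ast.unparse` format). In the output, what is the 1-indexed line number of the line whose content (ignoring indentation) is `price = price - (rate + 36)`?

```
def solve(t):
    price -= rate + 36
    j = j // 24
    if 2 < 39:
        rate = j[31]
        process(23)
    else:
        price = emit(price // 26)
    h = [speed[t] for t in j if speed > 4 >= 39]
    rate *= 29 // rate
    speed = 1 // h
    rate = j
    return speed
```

2

Transformed code:
def solve(t):
    price = price - (rate + 36)
    j = j // 24
    if 2 < 39:
        rate = j[31]
        process(23)
    else:
        price = emit(price // 26)
    h = []
    for t in j:
        if speed > 4 >= 39:
            h.append(speed[t])
    rate = rate * (29 // rate)
    speed = 1 // h
    rate = j
    return speed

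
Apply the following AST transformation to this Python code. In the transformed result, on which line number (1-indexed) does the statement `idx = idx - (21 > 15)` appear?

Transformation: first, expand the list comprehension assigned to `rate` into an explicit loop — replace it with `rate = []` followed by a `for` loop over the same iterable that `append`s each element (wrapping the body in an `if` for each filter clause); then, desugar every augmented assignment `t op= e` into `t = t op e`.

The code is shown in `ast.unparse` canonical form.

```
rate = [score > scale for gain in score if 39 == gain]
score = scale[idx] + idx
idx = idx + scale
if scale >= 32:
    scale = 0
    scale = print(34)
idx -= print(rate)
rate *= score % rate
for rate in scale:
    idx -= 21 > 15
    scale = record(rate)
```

Transformed code:
rate = []
for gain in score:
    if 39 == gain:
        rate.append(score > scale)
score = scale[idx] + idx
idx = idx + scale
if scale >= 32:
    scale = 0
    scale = print(34)
idx = idx - print(rate)
rate = rate * (score % rate)
for rate in scale:
    idx = idx - (21 > 15)
    scale = record(rate)

13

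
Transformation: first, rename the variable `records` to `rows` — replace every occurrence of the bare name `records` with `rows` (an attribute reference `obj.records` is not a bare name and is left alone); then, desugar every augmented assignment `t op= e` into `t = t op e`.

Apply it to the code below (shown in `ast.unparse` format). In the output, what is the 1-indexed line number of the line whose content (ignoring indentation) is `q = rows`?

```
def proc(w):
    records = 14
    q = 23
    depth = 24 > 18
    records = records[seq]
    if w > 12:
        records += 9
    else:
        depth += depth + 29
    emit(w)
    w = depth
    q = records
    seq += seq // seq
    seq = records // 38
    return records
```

12

Transformed code:
def proc(w):
    rows = 14
    q = 23
    depth = 24 > 18
    rows = rows[seq]
    if w > 12:
        rows = rows + 9
    else:
        depth = depth + (depth + 29)
    emit(w)
    w = depth
    q = rows
    seq = seq + seq // seq
    seq = rows // 38
    return rows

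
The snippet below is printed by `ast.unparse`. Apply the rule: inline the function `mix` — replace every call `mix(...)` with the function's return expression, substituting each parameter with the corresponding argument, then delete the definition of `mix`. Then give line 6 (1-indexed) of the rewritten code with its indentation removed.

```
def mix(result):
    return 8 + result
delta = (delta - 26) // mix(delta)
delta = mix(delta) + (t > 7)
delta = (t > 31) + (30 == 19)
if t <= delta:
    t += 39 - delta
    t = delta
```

Transformed code:
delta = (delta - 26) // (8 + delta)
delta = 8 + delta + (t > 7)
delta = (t > 31) + (30 == 19)
if t <= delta:
    t += 39 - delta
    t = delta

t = delta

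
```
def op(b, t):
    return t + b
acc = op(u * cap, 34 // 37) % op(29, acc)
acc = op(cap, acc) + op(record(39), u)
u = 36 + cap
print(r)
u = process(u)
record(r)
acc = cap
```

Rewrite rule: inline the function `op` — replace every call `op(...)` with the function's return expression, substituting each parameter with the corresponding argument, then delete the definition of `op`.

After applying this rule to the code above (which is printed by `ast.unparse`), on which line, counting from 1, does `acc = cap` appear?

Transformed code:
acc = (34 // 37 + u * cap) % (acc + 29)
acc = acc + cap + (u + record(39))
u = 36 + cap
print(r)
u = process(u)
record(r)
acc = cap

7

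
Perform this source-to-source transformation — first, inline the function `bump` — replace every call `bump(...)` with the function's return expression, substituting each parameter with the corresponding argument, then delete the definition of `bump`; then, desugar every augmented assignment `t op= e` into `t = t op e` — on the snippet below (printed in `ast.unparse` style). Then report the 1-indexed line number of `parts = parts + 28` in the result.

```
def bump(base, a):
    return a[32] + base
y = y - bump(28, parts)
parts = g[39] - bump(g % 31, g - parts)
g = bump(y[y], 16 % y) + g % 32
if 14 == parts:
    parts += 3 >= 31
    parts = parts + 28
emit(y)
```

6

Transformed code:
y = y - (parts[32] + 28)
parts = g[39] - ((g - parts)[32] + g % 31)
g = (16 % y)[32] + y[y] + g % 32
if 14 == parts:
    parts = parts + (3 >= 31)
    parts = parts + 28
emit(y)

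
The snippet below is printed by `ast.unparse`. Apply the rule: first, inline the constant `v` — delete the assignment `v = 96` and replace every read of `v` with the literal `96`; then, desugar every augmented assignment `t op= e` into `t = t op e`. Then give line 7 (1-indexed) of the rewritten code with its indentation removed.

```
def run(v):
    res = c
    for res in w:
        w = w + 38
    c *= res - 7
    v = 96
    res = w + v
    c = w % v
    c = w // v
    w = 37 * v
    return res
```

c = w % 96

Transformed code:
def run(v):
    res = c
    for res in w:
        w = w + 38
    c = c * (res - 7)
    res = w + 96
    c = w % 96
    c = w // 96
    w = 37 * 96
    return res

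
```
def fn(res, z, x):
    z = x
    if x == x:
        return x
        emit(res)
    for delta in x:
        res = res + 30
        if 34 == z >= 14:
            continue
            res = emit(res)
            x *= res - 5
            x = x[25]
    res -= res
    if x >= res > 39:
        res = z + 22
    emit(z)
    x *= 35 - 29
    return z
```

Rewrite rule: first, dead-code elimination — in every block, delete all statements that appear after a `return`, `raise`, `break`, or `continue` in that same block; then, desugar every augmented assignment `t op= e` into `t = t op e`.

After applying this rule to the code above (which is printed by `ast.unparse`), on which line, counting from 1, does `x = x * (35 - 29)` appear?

13

Transformed code:
def fn(res, z, x):
    z = x
    if x == x:
        return x
    for delta in x:
        res = res + 30
        if 34 == z >= 14:
            continue
    res = res - res
    if x >= res > 39:
        res = z + 22
    emit(z)
    x = x * (35 - 29)
    return z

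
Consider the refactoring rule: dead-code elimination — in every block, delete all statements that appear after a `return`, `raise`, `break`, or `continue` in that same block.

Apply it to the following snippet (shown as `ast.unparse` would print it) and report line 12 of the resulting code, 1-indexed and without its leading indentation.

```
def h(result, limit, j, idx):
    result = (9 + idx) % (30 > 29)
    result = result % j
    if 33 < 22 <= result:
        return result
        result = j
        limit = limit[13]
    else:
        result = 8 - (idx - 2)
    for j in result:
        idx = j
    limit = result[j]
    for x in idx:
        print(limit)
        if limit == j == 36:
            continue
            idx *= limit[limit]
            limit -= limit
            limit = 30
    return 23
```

Transformed code:
def h(result, limit, j, idx):
    result = (9 + idx) % (30 > 29)
    result = result % j
    if 33 < 22 <= result:
        return result
    else:
        result = 8 - (idx - 2)
    for j in result:
        idx = j
    limit = result[j]
    for x in idx:
        print(limit)
        if limit == j == 36:
            continue
    return 23

print(limit)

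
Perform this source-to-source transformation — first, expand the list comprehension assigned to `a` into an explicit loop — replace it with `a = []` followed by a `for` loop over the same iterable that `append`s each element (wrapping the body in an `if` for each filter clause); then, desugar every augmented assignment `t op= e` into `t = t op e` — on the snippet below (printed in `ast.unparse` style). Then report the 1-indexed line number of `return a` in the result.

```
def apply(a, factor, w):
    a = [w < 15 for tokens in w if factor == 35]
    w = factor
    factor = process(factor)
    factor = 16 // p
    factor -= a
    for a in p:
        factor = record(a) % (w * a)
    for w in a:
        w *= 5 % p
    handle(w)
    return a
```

15

Transformed code:
def apply(a, factor, w):
    a = []
    for tokens in w:
        if factor == 35:
            a.append(w < 15)
    w = factor
    factor = process(factor)
    factor = 16 // p
    factor = factor - a
    for a in p:
        factor = record(a) % (w * a)
    for w in a:
        w = w * (5 % p)
    handle(w)
    return a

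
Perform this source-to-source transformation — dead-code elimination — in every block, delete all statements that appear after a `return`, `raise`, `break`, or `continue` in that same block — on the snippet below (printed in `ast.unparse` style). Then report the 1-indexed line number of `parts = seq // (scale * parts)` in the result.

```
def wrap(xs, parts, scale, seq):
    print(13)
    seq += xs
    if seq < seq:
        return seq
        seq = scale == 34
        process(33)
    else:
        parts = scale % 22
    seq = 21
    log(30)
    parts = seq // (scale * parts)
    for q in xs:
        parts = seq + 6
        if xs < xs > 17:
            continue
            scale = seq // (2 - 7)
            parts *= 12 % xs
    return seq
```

Transformed code:
def wrap(xs, parts, scale, seq):
    print(13)
    seq += xs
    if seq < seq:
        return seq
    else:
        parts = scale % 22
    seq = 21
    log(30)
    parts = seq // (scale * parts)
    for q in xs:
        parts = seq + 6
        if xs < xs > 17:
            continue
    return seq

10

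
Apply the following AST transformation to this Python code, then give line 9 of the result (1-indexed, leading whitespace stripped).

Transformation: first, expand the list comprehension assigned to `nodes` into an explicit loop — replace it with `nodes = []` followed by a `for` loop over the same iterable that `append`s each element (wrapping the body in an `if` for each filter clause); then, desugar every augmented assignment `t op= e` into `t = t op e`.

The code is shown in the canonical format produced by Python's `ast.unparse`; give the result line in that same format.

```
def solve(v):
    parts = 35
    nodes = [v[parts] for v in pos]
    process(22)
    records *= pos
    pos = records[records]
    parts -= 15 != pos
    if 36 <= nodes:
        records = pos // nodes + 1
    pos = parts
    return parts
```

parts = parts - (15 != pos)

Transformed code:
def solve(v):
    parts = 35
    nodes = []
    for v in pos:
        nodes.append(v[parts])
    process(22)
    records = records * pos
    pos = records[records]
    parts = parts - (15 != pos)
    if 36 <= nodes:
        records = pos // nodes + 1
    pos = parts
    return parts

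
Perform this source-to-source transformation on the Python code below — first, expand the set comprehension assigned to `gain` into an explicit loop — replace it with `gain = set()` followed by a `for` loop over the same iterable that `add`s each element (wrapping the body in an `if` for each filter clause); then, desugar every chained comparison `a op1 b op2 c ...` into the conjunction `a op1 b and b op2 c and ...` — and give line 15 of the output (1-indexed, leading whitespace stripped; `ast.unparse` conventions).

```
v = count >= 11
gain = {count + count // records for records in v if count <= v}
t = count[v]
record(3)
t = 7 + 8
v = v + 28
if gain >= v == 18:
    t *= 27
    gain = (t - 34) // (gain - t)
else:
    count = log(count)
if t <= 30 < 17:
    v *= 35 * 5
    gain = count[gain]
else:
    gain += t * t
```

if t <= 30 and 30 < 17:

Transformed code:
v = count >= 11
gain = set()
for records in v:
    if count <= v:
        gain.add(count + count // records)
t = count[v]
record(3)
t = 7 + 8
v = v + 28
if gain >= v and v == 18:
    t *= 27
    gain = (t - 34) // (gain - t)
else:
    count = log(count)
if t <= 30 and 30 < 17:
    v *= 35 * 5
    gain = count[gain]
else:
    gain += t * t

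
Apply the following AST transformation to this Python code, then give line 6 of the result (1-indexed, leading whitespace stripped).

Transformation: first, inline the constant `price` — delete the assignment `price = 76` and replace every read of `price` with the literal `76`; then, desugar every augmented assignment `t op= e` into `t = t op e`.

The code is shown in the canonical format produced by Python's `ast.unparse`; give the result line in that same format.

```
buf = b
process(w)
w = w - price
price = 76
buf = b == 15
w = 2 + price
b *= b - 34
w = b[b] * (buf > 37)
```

Transformed code:
buf = b
process(w)
w = w - 76
buf = b == 15
w = 2 + 76
b = b * (b - 34)
w = b[b] * (buf > 37)

b = b * (b - 34)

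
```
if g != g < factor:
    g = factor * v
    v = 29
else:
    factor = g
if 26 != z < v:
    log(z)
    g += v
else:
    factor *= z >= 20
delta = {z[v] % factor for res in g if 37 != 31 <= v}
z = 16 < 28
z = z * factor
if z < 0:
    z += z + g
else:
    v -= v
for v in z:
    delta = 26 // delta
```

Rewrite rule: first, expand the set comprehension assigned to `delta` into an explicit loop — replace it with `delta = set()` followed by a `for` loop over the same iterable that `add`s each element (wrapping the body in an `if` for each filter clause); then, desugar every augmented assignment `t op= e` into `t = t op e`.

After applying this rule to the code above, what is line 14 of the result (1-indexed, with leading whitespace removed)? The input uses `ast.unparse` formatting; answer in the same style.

Transformed code:
if g != g < factor:
    g = factor * v
    v = 29
else:
    factor = g
if 26 != z < v:
    log(z)
    g = g + v
else:
    factor = factor * (z >= 20)
delta = set()
for res in g:
    if 37 != 31 <= v:
        delta.add(z[v] % factor)
z = 16 < 28
z = z * factor
if z < 0:
    z = z + (z + g)
else:
    v = v - v
for v in z:
    delta = 26 // delta

delta.add(z[v] % factor)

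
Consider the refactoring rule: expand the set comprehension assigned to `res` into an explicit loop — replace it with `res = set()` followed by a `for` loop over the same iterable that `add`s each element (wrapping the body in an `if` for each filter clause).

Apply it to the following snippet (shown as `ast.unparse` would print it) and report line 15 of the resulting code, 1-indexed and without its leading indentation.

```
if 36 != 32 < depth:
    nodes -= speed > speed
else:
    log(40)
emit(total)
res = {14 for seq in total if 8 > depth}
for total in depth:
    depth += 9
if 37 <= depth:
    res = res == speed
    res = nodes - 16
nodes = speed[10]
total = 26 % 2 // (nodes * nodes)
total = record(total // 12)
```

nodes = speed[10]

Transformed code:
if 36 != 32 < depth:
    nodes -= speed > speed
else:
    log(40)
emit(total)
res = set()
for seq in total:
    if 8 > depth:
        res.add(14)
for total in depth:
    depth += 9
if 37 <= depth:
    res = res == speed
    res = nodes - 16
nodes = speed[10]
total = 26 % 2 // (nodes * nodes)
total = record(total // 12)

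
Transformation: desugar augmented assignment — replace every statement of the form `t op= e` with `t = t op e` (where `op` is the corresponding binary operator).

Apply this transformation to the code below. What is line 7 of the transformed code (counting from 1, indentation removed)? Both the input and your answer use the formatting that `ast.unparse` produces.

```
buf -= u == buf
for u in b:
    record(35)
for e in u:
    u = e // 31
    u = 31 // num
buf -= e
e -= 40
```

Transformed code:
buf = buf - (u == buf)
for u in b:
    record(35)
for e in u:
    u = e // 31
    u = 31 // num
buf = buf - e
e = e - 40

buf = buf - e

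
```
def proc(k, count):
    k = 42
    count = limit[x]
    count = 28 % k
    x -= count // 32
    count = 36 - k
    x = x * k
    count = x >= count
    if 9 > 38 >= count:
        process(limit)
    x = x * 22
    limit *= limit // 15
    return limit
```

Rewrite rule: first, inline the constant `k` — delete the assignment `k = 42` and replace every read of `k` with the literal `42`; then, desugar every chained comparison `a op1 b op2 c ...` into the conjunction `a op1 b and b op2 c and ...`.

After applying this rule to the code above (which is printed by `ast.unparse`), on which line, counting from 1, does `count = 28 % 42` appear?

3

Transformed code:
def proc(k, count):
    count = limit[x]
    count = 28 % 42
    x -= count // 32
    count = 36 - 42
    x = x * 42
    count = x >= count
    if 9 > 38 and 38 >= count:
        process(limit)
    x = x * 22
    limit *= limit // 15
    return limit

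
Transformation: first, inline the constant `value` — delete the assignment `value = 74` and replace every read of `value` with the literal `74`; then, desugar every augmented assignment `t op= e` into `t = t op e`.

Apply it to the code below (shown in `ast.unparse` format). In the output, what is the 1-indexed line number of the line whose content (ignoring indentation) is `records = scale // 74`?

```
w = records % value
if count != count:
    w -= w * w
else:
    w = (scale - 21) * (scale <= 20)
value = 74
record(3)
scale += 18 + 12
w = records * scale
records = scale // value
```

9

Transformed code:
w = records % 74
if count != count:
    w = w - w * w
else:
    w = (scale - 21) * (scale <= 20)
record(3)
scale = scale + (18 + 12)
w = records * scale
records = scale // 74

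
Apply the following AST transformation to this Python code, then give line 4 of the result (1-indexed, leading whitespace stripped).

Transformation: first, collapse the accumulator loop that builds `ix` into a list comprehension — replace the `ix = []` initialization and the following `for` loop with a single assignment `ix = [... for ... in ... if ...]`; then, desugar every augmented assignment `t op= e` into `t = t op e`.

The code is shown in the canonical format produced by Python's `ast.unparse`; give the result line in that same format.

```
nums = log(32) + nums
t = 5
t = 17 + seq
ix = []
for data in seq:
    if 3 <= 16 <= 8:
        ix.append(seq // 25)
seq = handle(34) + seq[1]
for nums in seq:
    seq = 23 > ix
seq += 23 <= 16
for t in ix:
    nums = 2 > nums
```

Transformed code:
nums = log(32) + nums
t = 5
t = 17 + seq
ix = [seq // 25 for data in seq if 3 <= 16 <= 8]
seq = handle(34) + seq[1]
for nums in seq:
    seq = 23 > ix
seq = seq + (23 <= 16)
for t in ix:
    nums = 2 > nums

ix = [seq // 25 for data in seq if 3 <= 16 <= 8]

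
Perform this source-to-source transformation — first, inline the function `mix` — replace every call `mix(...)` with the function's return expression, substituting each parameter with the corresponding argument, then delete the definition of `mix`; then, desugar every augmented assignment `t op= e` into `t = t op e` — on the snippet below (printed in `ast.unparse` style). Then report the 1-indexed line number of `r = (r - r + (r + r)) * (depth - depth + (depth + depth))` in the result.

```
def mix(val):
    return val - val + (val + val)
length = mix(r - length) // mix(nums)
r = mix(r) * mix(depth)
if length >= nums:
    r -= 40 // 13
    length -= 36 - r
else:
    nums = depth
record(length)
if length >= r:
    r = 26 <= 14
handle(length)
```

2

Transformed code:
length = (r - length - (r - length) + (r - length + (r - length))) // (nums - nums + (nums + nums))
r = (r - r + (r + r)) * (depth - depth + (depth + depth))
if length >= nums:
    r = r - 40 // 13
    length = length - (36 - r)
else:
    nums = depth
record(length)
if length >= r:
    r = 26 <= 14
handle(length)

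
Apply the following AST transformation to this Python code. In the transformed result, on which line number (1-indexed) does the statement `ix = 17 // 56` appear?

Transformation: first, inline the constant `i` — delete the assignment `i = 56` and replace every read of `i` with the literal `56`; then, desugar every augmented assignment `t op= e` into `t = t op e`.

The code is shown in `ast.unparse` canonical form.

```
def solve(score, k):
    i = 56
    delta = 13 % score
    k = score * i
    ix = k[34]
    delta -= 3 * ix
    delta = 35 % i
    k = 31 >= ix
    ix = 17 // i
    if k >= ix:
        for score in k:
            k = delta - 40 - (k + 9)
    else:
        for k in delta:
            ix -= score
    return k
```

8

Transformed code:
def solve(score, k):
    delta = 13 % score
    k = score * 56
    ix = k[34]
    delta = delta - 3 * ix
    delta = 35 % 56
    k = 31 >= ix
    ix = 17 // 56
    if k >= ix:
        for score in k:
            k = delta - 40 - (k + 9)
    else:
        for k in delta:
            ix = ix - score
    return k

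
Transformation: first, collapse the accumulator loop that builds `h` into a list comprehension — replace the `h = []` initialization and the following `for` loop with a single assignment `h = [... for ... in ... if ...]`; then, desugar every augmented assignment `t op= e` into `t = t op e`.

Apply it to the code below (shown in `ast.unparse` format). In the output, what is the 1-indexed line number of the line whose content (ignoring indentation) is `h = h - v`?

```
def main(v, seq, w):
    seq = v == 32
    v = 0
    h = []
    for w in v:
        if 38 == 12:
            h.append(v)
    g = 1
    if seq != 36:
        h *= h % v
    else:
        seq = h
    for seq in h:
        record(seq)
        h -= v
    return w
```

Transformed code:
def main(v, seq, w):
    seq = v == 32
    v = 0
    h = [v for w in v if 38 == 12]
    g = 1
    if seq != 36:
        h = h * (h % v)
    else:
        seq = h
    for seq in h:
        record(seq)
        h = h - v
    return w

12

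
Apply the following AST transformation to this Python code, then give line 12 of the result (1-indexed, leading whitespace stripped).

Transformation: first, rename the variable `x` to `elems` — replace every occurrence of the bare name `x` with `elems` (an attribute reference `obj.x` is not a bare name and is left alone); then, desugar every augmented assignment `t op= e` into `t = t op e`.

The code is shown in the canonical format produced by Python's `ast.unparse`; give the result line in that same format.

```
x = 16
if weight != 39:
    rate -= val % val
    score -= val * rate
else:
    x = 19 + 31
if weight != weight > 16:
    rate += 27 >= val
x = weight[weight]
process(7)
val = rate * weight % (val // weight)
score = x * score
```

score = elems * score

Transformed code:
elems = 16
if weight != 39:
    rate = rate - val % val
    score = score - val * rate
else:
    elems = 19 + 31
if weight != weight > 16:
    rate = rate + (27 >= val)
elems = weight[weight]
process(7)
val = rate * weight % (val // weight)
score = elems * score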